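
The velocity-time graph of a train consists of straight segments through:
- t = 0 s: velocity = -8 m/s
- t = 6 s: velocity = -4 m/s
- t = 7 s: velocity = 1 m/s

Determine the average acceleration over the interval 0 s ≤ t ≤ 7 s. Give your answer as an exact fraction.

Average acceleration = Δv/Δt = (1 − -8)/(7 − 0) = 9/7 m/s².

9/7 m/s²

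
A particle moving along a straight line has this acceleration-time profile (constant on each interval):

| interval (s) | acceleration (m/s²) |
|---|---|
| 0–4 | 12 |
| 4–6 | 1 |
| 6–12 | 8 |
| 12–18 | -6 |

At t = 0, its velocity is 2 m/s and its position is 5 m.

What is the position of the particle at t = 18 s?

1159 m

On each constant-a segment, Δv = aΔt and Δx = v₀Δt + ½aΔt²; chain segment to segment.
0–4 s: v starts 2 m/s; Δx = 2·4 + ½·12·4² = 104 m; v ends 50 m/s.
4–6 s: v starts 50 m/s; Δx = 50·2 + ½·1·2² = 102 m; v ends 52 m/s.
6–12 s: v starts 52 m/s; Δx = 52·6 + ½·8·6² = 456 m; v ends 100 m/s.
12–18 s: v starts 100 m/s; Δx = 100·6 + ½·-6·6² = 492 m; v ends 64 m/s.
x(18) = 5 + Σ Δx = 1159 m.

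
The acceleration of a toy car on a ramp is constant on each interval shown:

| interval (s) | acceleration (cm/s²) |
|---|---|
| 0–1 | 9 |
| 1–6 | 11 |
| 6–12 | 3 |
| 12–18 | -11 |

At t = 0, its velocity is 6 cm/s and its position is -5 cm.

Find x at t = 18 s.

On each constant-a segment, Δv = aΔt and Δx = v₀Δt + ½aΔt²; chain segment to segment.
0–1 s: v starts 6 cm/s; Δx = 6·1 + ½·9·1² = 10.5 cm; v ends 15 cm/s.
1–6 s: v starts 15 cm/s; Δx = 15·5 + ½·11·5² = 212.5 cm; v ends 70 cm/s.
6–12 s: v starts 70 cm/s; Δx = 70·6 + ½·3·6² = 474 cm; v ends 88 cm/s.
12–18 s: v starts 88 cm/s; Δx = 88·6 + ½·-11·6² = 330 cm; v ends 22 cm/s.
x(18) = -5 + Σ Δx = 1022 cm.

1022 cm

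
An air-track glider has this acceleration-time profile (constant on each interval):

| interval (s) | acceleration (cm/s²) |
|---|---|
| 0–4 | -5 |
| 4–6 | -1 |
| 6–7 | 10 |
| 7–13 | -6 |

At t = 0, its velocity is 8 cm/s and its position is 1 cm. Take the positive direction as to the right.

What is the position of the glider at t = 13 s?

-174 cm

On each constant-a segment, Δv = aΔt and Δx = v₀Δt + ½aΔt²; chain segment to segment.
0–4 s: v starts 8 cm/s; Δx = 8·4 + ½·-5·4² = -8 cm; v ends -12 cm/s.
4–6 s: v starts -12 cm/s; Δx = -12·2 + ½·-1·2² = -26 cm; v ends -14 cm/s.
6–7 s: v starts -14 cm/s; Δx = -14·1 + ½·10·1² = -9 cm; v ends -4 cm/s.
7–13 s: v starts -4 cm/s; Δx = -4·6 + ½·-6·6² = -132 cm; v ends -40 cm/s.
x(13) = 1 + Σ Δx = -174 cm.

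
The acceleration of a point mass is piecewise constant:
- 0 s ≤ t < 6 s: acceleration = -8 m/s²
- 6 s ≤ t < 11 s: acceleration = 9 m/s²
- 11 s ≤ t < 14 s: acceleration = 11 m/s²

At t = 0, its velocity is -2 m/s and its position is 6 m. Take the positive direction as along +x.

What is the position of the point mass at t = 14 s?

-253 m

On each constant-a segment, Δv = aΔt and Δx = v₀Δt + ½aΔt²; chain segment to segment.
0–6 s: v starts -2 m/s; Δx = -2·6 + ½·-8·6² = -156 m; v ends -50 m/s.
6–11 s: v starts -50 m/s; Δx = -50·5 + ½·9·5² = -137.5 m; v ends -5 m/s.
11–14 s: v starts -5 m/s; Δx = -5·3 + ½·11·3² = 34.5 m; v ends 28 m/s.
x(14) = 6 + Σ Δx = -253 m.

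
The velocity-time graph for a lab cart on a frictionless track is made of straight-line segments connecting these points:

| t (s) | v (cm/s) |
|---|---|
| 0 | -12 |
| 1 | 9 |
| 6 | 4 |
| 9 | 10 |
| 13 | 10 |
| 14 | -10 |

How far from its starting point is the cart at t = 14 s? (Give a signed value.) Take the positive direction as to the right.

Displacement is the signed area under the v-t curve.
0–1 s: ½(-12 + 9)(1) = -1.5 cm
1–6 s: ½(9 + 4)(5) = 32.5 cm
6–9 s: ½(4 + 10)(3) = 21 cm
9–13 s: 10 × 4 = 40 cm
13–14 s: ½(10 + -10)(1) = 0 cm
Net displacement = 92 cm

92 cm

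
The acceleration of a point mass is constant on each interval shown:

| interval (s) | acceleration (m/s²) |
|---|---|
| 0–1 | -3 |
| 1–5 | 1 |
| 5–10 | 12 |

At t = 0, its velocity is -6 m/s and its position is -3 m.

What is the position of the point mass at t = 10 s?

On each constant-a segment, Δv = aΔt and Δx = v₀Δt + ½aΔt²; chain segment to segment.
0–1 s: v starts -6 m/s; Δx = -6·1 + ½·-3·1² = -7.5 m; v ends -9 m/s.
1–5 s: v starts -9 m/s; Δx = -9·4 + ½·1·4² = -28 m; v ends -5 m/s.
5–10 s: v starts -5 m/s; Δx = -5·5 + ½·12·5² = 125 m; v ends 55 m/s.
x(10) = -3 + Σ Δx = 86.5 m.

86.5 m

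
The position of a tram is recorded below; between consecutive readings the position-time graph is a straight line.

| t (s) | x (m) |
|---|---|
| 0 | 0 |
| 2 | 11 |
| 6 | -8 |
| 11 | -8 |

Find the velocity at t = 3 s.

-4.75 m/s

Velocity is the slope of the x-t graph on 2–6 s: (-8 − 11)/(6 − 2) = -4.75 m/s.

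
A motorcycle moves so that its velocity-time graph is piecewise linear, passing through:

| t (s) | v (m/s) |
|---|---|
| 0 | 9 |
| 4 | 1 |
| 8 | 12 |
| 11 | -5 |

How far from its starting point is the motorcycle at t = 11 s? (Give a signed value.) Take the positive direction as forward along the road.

56.5 m

Net displacement equals the area under the velocity-time graph (areas below the axis count negative).
0–4 s: ½(9 + 1)(4) = 20 m
4–8 s: ½(1 + 12)(4) = 26 m
8–11 s: ½(12 + -5)(3) = 10.5 m
Net displacement = 56.5 m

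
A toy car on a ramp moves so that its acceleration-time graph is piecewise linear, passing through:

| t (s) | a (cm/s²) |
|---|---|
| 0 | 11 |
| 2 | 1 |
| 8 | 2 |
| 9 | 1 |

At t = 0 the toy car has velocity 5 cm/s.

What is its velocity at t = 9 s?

27.5 cm/s

Δv equals the area under the a-t graph; then v = v₀ + Δv.
0–2 s: ½(11 + 1)(2) = 12 cm/s
2–8 s: ½(1 + 2)(6) = 9 cm/s
8–9 s: ½(2 + 1)(1) = 1.5 cm/s
Δv = 22.5 cm/s, so v(9) = 5 + (22.5) = 27.5 cm/s.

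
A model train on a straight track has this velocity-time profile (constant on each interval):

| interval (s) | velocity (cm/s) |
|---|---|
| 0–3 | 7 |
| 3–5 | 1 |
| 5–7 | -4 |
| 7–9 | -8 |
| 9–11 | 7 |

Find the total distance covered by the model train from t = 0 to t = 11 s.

Distance (not displacement) is the total path length: add the absolute areas under v-t.
0–3 s: |7| × 3 = 21 cm
3–5 s: |1| × 2 = 2 cm
5–7 s: |-4| × 2 = 8 cm
7–9 s: |-8| × 2 = 16 cm
9–11 s: |7| × 2 = 14 cm
Total distance = 61 cm

61 cm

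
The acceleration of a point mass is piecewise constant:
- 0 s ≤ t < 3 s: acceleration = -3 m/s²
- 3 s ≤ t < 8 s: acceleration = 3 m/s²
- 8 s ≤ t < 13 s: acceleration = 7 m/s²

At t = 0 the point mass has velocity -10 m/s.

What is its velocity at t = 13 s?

31 m/s

Δv equals the area under the a-t graph; then v = v₀ + Δv.
0–3 s: -3 × 3 = -9 m/s
3–8 s: 3 × 5 = 15 m/s
8–13 s: 7 × 5 = 35 m/s
Δv = 41 m/s, so v(13) = -10 + (41) = 31 m/s.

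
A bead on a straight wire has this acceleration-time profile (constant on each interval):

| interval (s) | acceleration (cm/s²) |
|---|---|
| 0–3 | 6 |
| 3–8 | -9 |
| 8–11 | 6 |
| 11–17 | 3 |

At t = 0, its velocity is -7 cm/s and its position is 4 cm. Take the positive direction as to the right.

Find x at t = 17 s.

-164.5 cm

On each constant-a segment, Δv = aΔt and Δx = v₀Δt + ½aΔt²; chain segment to segment.
0–3 s: v starts -7 cm/s; Δx = -7·3 + ½·6·3² = 6 cm; v ends 11 cm/s.
3–8 s: v starts 11 cm/s; Δx = 11·5 + ½·-9·5² = -57.5 cm; v ends -34 cm/s.
8–11 s: v starts -34 cm/s; Δx = -34·3 + ½·6·3² = -75 cm; v ends -16 cm/s.
11–17 s: v starts -16 cm/s; Δx = -16·6 + ½·3·6² = -42 cm; v ends 2 cm/s.
x(17) = 4 + Σ Δx = -164.5 cm.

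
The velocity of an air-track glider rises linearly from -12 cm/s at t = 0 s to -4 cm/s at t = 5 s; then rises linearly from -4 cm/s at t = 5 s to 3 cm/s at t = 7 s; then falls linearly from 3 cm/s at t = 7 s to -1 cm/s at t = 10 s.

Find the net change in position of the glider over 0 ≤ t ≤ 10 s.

Displacement is the signed area under the v-t curve.
0–5 s: ½(-12 + -4)(5) = -40 cm
5–7 s: ½(-4 + 3)(2) = -1 cm
7–10 s: ½(3 + -1)(3) = 3 cm
Net displacement = -38 cm

-38 cm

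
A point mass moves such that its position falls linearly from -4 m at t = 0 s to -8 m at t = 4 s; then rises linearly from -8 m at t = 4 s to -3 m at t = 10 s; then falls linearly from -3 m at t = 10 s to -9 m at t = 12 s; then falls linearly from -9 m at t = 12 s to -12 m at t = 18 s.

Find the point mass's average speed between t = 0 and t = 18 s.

Average speed = (total path length)/(elapsed time); on a piecewise-linear x-t graph the path length is Σ|Δx|.
0–4 s: |Δx| = |-8 − -4| = 4 m
4–10 s: |Δx| = |-3 − -8| = 5 m
10–12 s: |Δx| = |-9 − -3| = 6 m
12–18 s: |Δx| = |-12 − -9| = 3 m
Total path = 18 m; average speed = 18/18 = 1 m/s.

1 m/s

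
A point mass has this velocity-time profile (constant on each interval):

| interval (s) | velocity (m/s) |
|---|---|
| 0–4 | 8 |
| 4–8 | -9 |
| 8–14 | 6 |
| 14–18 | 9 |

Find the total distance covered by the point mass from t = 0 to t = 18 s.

140 m

Distance (not displacement) is the total path length: add the absolute areas under v-t.
0–4 s: |8| × 4 = 32 m
4–8 s: |-9| × 4 = 36 m
8–14 s: |6| × 6 = 36 m
14–18 s: |9| × 4 = 36 m
Total distance = 140 m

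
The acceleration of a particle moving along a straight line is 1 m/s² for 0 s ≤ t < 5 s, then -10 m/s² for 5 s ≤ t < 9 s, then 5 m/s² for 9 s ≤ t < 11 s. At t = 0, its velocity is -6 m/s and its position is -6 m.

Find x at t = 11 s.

-179.5 m

On each constant-a segment, Δv = aΔt and Δx = v₀Δt + ½aΔt²; chain segment to segment.
0–5 s: v starts -6 m/s; Δx = -6·5 + ½·1·5² = -17.5 m; v ends -1 m/s.
5–9 s: v starts -1 m/s; Δx = -1·4 + ½·-10·4² = -84 m; v ends -41 m/s.
9–11 s: v starts -41 m/s; Δx = -41·2 + ½·5·2² = -72 m; v ends -31 m/s.
x(11) = -6 + Σ Δx = -179.5 m.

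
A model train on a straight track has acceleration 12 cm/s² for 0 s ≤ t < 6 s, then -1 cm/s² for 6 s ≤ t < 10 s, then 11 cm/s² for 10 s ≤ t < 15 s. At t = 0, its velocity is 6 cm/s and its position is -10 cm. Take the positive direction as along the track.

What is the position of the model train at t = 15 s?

On each constant-a segment, Δv = aΔt and Δx = v₀Δt + ½aΔt²; chain segment to segment.
0–6 s: v starts 6 cm/s; Δx = 6·6 + ½·12·6² = 252 cm; v ends 78 cm/s.
6–10 s: v starts 78 cm/s; Δx = 78·4 + ½·-1·4² = 304 cm; v ends 74 cm/s.
10–15 s: v starts 74 cm/s; Δx = 74·5 + ½·11·5² = 507.5 cm; v ends 129 cm/s.
x(15) = -10 + Σ Δx = 1053.5 cm.

1053.5 cm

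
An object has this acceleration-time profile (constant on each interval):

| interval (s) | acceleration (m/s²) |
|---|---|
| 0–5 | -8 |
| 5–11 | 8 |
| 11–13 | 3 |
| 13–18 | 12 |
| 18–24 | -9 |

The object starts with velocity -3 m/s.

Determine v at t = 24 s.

Δv equals the area under the a-t graph; then v = v₀ + Δv.
0–5 s: -8 × 5 = -40 m/s
5–11 s: 8 × 6 = 48 m/s
11–13 s: 3 × 2 = 6 m/s
13–18 s: 12 × 5 = 60 m/s
18–24 s: -9 × 6 = -54 m/s
Δv = 20 m/s, so v(24) = -3 + (20) = 17 m/s.

17 m/s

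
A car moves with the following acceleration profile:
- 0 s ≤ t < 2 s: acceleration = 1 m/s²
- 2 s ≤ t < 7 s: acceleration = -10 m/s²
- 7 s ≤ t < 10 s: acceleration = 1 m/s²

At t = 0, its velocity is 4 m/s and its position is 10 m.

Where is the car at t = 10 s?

-202.5 m

On each constant-a segment, Δv = aΔt and Δx = v₀Δt + ½aΔt²; chain segment to segment.
0–2 s: v starts 4 m/s; Δx = 4·2 + ½·1·2² = 10 m; v ends 6 m/s.
2–7 s: v starts 6 m/s; Δx = 6·5 + ½·-10·5² = -95 m; v ends -44 m/s.
7–10 s: v starts -44 m/s; Δx = -44·3 + ½·1·3² = -127.5 m; v ends -41 m/s.
x(10) = 10 + Σ Δx = -202.5 m.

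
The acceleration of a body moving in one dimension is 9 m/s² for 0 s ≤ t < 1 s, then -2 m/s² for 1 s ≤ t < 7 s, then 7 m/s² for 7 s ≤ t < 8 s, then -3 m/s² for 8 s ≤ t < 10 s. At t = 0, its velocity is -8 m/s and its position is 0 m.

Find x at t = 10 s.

-55 m

On each constant-a segment, Δv = aΔt and Δx = v₀Δt + ½aΔt²; chain segment to segment.
0–1 s: v starts -8 m/s; Δx = -8·1 + ½·9·1² = -3.5 m; v ends 1 m/s.
1–7 s: v starts 1 m/s; Δx = 1·6 + ½·-2·6² = -30 m; v ends -11 m/s.
7–8 s: v starts -11 m/s; Δx = -11·1 + ½·7·1² = -7.5 m; v ends -4 m/s.
8–10 s: v starts -4 m/s; Δx = -4·2 + ½·-3·2² = -14 m; v ends -10 m/s.
x(10) = 0 + Σ Δx = -55 m.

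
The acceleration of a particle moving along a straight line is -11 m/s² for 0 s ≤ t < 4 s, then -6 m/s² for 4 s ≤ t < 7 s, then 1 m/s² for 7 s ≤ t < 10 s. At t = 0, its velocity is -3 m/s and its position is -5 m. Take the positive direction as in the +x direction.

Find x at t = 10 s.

-463.5 m

On each constant-a segment, Δv = aΔt and Δx = v₀Δt + ½aΔt²; chain segment to segment.
0–4 s: v starts -3 m/s; Δx = -3·4 + ½·-11·4² = -100 m; v ends -47 m/s.
4–7 s: v starts -47 m/s; Δx = -47·3 + ½·-6·3² = -168 m; v ends -65 m/s.
7–10 s: v starts -65 m/s; Δx = -65·3 + ½·1·3² = -190.5 m; v ends -62 m/s.
x(10) = -5 + Σ Δx = -463.5 m.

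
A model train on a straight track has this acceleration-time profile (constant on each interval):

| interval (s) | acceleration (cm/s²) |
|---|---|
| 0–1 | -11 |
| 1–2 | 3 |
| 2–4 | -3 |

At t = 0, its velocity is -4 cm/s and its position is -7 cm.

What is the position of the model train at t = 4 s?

-60 cm

On each constant-a segment, Δv = aΔt and Δx = v₀Δt + ½aΔt²; chain segment to segment.
0–1 s: v starts -4 cm/s; Δx = -4·1 + ½·-11·1² = -9.5 cm; v ends -15 cm/s.
1–2 s: v starts -15 cm/s; Δx = -15·1 + ½·3·1² = -13.5 cm; v ends -12 cm/s.
2–4 s: v starts -12 cm/s; Δx = -12·2 + ½·-3·2² = -30 cm; v ends -18 cm/s.
x(4) = -7 + Σ Δx = -60 cm.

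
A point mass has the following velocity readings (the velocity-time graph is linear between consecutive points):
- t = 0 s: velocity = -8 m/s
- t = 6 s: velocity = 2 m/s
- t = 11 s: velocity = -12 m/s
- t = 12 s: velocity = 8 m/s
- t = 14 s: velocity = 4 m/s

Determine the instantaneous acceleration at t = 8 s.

Acceleration is the slope of the v-t graph on 6–11 s: (-12 − 2)/(11 − 6) = -2.8 m/s².

-2.8 m/s²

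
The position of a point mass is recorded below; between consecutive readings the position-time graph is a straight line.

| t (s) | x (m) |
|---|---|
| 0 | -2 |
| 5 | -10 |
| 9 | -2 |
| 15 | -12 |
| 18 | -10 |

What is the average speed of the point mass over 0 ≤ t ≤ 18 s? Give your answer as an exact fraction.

14/9 m/s

Average speed = (total path length)/(elapsed time); on a piecewise-linear x-t graph the path length is Σ|Δx|.
0–5 s: |Δx| = |-10 − -2| = 8 m
5–9 s: |Δx| = |-2 − -10| = 8 m
9–15 s: |Δx| = |-12 − -2| = 10 m
15–18 s: |Δx| = |-10 − -12| = 2 m
Total path = 28 m; average speed = 28/18 = 14/9 m/s.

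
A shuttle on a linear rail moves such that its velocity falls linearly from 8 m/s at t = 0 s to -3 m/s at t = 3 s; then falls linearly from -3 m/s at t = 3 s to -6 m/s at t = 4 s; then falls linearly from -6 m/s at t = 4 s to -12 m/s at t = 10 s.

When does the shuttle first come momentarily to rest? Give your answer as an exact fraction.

v changes sign on 0–3 s (from 8 to -3); the graph is linear there, so v = 0 at t = 0 + (-8)·(3 − 0)/(-3 − 8) = 24/11 s.

t = 24/11 s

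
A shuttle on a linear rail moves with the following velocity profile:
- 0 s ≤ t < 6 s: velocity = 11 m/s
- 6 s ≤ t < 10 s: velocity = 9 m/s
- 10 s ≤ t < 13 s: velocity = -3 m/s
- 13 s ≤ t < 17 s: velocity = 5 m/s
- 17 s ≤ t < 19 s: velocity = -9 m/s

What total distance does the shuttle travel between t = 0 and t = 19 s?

Distance (not displacement) is the total path length: add the absolute areas under v-t.
0–6 s: |11| × 6 = 66 m
6–10 s: |9| × 4 = 36 m
10–13 s: |-3| × 3 = 9 m
13–17 s: |5| × 4 = 20 m
17–19 s: |-9| × 2 = 18 m
Total distance = 149 m

149 m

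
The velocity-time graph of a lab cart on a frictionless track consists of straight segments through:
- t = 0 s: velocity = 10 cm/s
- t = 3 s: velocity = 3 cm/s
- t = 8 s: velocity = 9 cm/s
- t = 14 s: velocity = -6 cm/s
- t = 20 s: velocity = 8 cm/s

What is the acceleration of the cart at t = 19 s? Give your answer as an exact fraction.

7/3 cm/s²

Acceleration is the slope of the v-t graph on 14–20 s: (8 − -6)/(20 − 14) = 7/3 cm/s².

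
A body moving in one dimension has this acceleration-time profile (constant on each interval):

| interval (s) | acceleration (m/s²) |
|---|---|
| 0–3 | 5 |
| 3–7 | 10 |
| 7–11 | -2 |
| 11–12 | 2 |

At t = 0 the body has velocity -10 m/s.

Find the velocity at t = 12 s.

39 m/s

Δv equals the area under the a-t graph; then v = v₀ + Δv.
0–3 s: 5 × 3 = 15 m/s
3–7 s: 10 × 4 = 40 m/s
7–11 s: -2 × 4 = -8 m/s
11–12 s: 2 × 1 = 2 m/s
Δv = 49 m/s, so v(12) = -10 + (49) = 39 m/s.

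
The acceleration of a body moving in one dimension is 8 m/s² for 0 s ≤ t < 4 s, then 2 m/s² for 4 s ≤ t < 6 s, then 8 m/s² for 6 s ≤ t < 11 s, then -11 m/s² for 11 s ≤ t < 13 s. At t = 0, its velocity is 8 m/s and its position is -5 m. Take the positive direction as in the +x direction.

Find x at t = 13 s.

On each constant-a segment, Δv = aΔt and Δx = v₀Δt + ½aΔt²; chain segment to segment.
0–4 s: v starts 8 m/s; Δx = 8·4 + ½·8·4² = 96 m; v ends 40 m/s.
4–6 s: v starts 40 m/s; Δx = 40·2 + ½·2·2² = 84 m; v ends 44 m/s.
6–11 s: v starts 44 m/s; Δx = 44·5 + ½·8·5² = 320 m; v ends 84 m/s.
11–13 s: v starts 84 m/s; Δx = 84·2 + ½·-11·2² = 146 m; v ends 62 m/s.
x(13) = -5 + Σ Δx = 641 m.

641 m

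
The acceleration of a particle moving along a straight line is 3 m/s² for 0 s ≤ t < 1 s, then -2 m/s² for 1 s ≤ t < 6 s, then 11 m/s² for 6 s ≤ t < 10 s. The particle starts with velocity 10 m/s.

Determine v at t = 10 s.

47 m/s

Δv equals the area under the a-t graph; then v = v₀ + Δv.
0–1 s: 3 × 1 = 3 m/s
1–6 s: -2 × 5 = -10 m/s
6–10 s: 11 × 4 = 44 m/s
Δv = 37 m/s, so v(10) = 10 + (37) = 47 m/s.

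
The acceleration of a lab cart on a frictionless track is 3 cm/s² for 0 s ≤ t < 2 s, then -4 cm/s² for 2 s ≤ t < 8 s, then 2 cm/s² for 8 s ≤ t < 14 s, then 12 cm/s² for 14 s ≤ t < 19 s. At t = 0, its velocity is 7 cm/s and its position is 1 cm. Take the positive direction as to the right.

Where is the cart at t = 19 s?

On each constant-a segment, Δv = aΔt and Δx = v₀Δt + ½aΔt²; chain segment to segment.
0–2 s: v starts 7 cm/s; Δx = 7·2 + ½·3·2² = 20 cm; v ends 13 cm/s.
2–8 s: v starts 13 cm/s; Δx = 13·6 + ½·-4·6² = 6 cm; v ends -11 cm/s.
8–14 s: v starts -11 cm/s; Δx = -11·6 + ½·2·6² = -30 cm; v ends 1 cm/s.
14–19 s: v starts 1 cm/s; Δx = 1·5 + ½·12·5² = 155 cm; v ends 61 cm/s.
x(19) = 1 + Σ Δx = 152 cm.

152 cm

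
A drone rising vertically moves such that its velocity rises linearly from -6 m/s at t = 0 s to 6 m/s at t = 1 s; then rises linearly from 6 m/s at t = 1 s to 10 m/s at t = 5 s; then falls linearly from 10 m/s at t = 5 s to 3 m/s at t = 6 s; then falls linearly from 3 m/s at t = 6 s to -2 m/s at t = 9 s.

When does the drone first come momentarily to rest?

v changes sign on 0–1 s (from -6 to 6); the graph is linear there, so v = 0 at t = 0 + (6)·(1 − 0)/(6 − -6) = 0.5 s.

t = 0.5 s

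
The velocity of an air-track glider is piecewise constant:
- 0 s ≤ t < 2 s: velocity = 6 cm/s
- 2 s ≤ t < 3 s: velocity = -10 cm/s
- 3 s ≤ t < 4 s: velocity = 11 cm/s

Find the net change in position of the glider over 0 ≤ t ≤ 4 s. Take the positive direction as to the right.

13 cm

Displacement is the signed area under the v-t curve.
0–2 s: 6 × 2 = 12 cm
2–3 s: -10 × 1 = -10 cm
3–4 s: 11 × 1 = 11 cm
Net displacement = 13 cm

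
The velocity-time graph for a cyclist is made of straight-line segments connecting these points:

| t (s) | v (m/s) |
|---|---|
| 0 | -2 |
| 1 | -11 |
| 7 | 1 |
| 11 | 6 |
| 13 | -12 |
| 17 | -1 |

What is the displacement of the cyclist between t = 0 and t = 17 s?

Displacement is the signed area under the v-t curve.
0–1 s: ½(-2 + -11)(1) = -6.5 m
1–7 s: ½(-11 + 1)(6) = -30 m
7–11 s: ½(1 + 6)(4) = 14 m
11–13 s: ½(6 + -12)(2) = -6 m
13–17 s: ½(-12 + -1)(4) = -26 m
Net displacement = -54.5 m

-54.5 m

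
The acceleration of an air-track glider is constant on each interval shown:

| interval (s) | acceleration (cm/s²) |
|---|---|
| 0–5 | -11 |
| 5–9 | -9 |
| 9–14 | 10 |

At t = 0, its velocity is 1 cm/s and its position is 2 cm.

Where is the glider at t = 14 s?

-743.5 cm

On each constant-a segment, Δv = aΔt and Δx = v₀Δt + ½aΔt²; chain segment to segment.
0–5 s: v starts 1 cm/s; Δx = 1·5 + ½·-11·5² = -132.5 cm; v ends -54 cm/s.
5–9 s: v starts -54 cm/s; Δx = -54·4 + ½·-9·4² = -288 cm; v ends -90 cm/s.
9–14 s: v starts -90 cm/s; Δx = -90·5 + ½·10·5² = -325 cm; v ends -40 cm/s.
x(14) = 2 + Σ Δx = -743.5 cm.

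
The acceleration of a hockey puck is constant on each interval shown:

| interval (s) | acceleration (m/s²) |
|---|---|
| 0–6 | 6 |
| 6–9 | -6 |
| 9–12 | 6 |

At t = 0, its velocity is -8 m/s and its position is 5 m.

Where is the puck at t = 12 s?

On each constant-a segment, Δv = aΔt and Δx = v₀Δt + ½aΔt²; chain segment to segment.
0–6 s: v starts -8 m/s; Δx = -8·6 + ½·6·6² = 60 m; v ends 28 m/s.
6–9 s: v starts 28 m/s; Δx = 28·3 + ½·-6·3² = 57 m; v ends 10 m/s.
9–12 s: v starts 10 m/s; Δx = 10·3 + ½·6·3² = 57 m; v ends 28 m/s.
x(12) = 5 + Σ Δx = 179 m.

179 m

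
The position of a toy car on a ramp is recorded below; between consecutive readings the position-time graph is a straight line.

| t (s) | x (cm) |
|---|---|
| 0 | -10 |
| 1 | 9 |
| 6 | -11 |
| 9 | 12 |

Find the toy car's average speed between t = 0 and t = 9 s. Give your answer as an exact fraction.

62/9 cm/s

Average speed = (total path length)/(elapsed time); on a piecewise-linear x-t graph the path length is Σ|Δx|.
0–1 s: |Δx| = |9 − -10| = 19 cm
1–6 s: |Δx| = |-11 − 9| = 20 cm
6–9 s: |Δx| = |12 − -11| = 23 cm
Total path = 62 cm; average speed = 62/9 = 62/9 cm/s.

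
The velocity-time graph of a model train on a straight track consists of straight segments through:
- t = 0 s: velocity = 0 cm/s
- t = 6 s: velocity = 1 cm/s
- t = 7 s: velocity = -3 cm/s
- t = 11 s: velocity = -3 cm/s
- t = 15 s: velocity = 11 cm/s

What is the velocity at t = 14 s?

7.5 cm/s

On 11–15 s the graph is linear from -3 to 11 cm/s: v(14) = -3 + (11 − -3)·(14 − 11)/(15 − 11) = 7.5 cm/s.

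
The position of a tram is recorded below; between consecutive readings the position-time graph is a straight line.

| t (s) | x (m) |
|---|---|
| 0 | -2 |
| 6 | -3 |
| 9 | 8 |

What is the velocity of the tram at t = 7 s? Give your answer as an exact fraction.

11/3 m/s

Velocity is the slope of the x-t graph on 6–9 s: (8 − -3)/(9 − 6) = 11/3 m/s.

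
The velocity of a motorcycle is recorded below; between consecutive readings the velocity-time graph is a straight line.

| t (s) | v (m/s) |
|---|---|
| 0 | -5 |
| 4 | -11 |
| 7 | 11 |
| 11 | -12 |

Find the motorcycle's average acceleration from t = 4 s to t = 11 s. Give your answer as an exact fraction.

Average acceleration = Δv/Δt = (-12 − -11)/(11 − 4) = -1/7 m/s².

-1/7 m/s²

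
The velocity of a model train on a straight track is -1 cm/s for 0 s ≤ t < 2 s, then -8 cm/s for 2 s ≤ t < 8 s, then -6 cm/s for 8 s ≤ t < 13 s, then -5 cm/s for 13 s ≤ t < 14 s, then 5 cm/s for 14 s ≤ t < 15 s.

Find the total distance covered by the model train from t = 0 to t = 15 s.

Total distance travelled is ∫|v| dt — sum the magnitudes of each area piece.
0–2 s: |-1| × 2 = 2 cm
2–8 s: |-8| × 6 = 48 cm
8–13 s: |-6| × 5 = 30 cm
13–14 s: |-5| × 1 = 5 cm
14–15 s: |5| × 1 = 5 cm
Total distance = 90 cm

90 cm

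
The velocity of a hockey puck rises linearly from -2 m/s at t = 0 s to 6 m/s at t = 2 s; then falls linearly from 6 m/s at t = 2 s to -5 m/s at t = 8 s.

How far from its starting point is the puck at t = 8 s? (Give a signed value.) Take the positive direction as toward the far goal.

Displacement is the signed area under the v-t curve.
0–2 s: ½(-2 + 6)(2) = 4 m
2–8 s: ½(6 + -5)(6) = 3 m
Net displacement = 7 m

7 m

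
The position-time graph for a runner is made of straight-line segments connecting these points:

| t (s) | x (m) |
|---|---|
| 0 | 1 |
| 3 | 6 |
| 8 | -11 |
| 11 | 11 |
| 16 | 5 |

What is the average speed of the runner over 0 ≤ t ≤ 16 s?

Average speed = (total path length)/(elapsed time); on a piecewise-linear x-t graph the path length is Σ|Δx|.
0–3 s: |Δx| = |6 − 1| = 5 m
3–8 s: |Δx| = |-11 − 6| = 17 m
8–11 s: |Δx| = |11 − -11| = 22 m
11–16 s: |Δx| = |5 − 11| = 6 m
Total path = 50 m; average speed = 50/16 = 3.125 m/s.

3.125 m/s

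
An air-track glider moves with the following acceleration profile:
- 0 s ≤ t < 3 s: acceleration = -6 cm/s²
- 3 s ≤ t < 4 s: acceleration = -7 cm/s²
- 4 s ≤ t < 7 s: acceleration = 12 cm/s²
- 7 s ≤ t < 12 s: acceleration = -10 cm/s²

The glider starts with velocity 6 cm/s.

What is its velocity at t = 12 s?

Δv equals the area under the a-t graph; then v = v₀ + Δv.
0–3 s: -6 × 3 = -18 cm/s
3–4 s: -7 × 1 = -7 cm/s
4–7 s: 12 × 3 = 36 cm/s
7–12 s: -10 × 5 = -50 cm/s
Δv = -39 cm/s, so v(12) = 6 + (-39) = -33 cm/s.

-33 cm/s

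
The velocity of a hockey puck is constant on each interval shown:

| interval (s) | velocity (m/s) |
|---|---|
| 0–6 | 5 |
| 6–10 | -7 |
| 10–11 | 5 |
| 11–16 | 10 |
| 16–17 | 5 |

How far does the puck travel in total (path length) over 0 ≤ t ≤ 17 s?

118 m

Total distance travelled is ∫|v| dt — sum the magnitudes of each area piece.
0–6 s: |5| × 6 = 30 m
6–10 s: |-7| × 4 = 28 m
10–11 s: |5| × 1 = 5 m
11–16 s: |10| × 5 = 50 m
16–17 s: |5| × 1 = 5 m
Total distance = 118 m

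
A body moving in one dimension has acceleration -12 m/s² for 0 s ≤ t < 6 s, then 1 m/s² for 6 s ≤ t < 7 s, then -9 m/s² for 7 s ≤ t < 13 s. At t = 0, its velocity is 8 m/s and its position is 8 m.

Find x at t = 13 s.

On each constant-a segment, Δv = aΔt and Δx = v₀Δt + ½aΔt²; chain segment to segment.
0–6 s: v starts 8 m/s; Δx = 8·6 + ½·-12·6² = -168 m; v ends -64 m/s.
6–7 s: v starts -64 m/s; Δx = -64·1 + ½·1·1² = -63.5 m; v ends -63 m/s.
7–13 s: v starts -63 m/s; Δx = -63·6 + ½·-9·6² = -540 m; v ends -117 m/s.
x(13) = 8 + Σ Δx = -763.5 m.

-763.5 m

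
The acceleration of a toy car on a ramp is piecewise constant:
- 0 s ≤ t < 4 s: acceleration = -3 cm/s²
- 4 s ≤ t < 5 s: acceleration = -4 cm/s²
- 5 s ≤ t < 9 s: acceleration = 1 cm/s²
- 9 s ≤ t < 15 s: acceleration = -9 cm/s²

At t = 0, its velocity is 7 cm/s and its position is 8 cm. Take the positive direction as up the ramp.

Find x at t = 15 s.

On each constant-a segment, Δv = aΔt and Δx = v₀Δt + ½aΔt²; chain segment to segment.
0–4 s: v starts 7 cm/s; Δx = 7·4 + ½·-3·4² = 4 cm; v ends -5 cm/s.
4–5 s: v starts -5 cm/s; Δx = -5·1 + ½·-4·1² = -7 cm; v ends -9 cm/s.
5–9 s: v starts -9 cm/s; Δx = -9·4 + ½·1·4² = -28 cm; v ends -5 cm/s.
9–15 s: v starts -5 cm/s; Δx = -5·6 + ½·-9·6² = -192 cm; v ends -59 cm/s.
x(15) = 8 + Σ Δx = -215 cm.

-215 cm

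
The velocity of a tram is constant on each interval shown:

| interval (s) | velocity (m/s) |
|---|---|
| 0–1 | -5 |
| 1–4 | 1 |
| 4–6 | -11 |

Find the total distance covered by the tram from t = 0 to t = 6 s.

Total distance travelled is ∫|v| dt — sum the magnitudes of each area piece.
0–1 s: |-5| × 1 = 5 m
1–4 s: |1| × 3 = 3 m
4–6 s: |-11| × 2 = 22 m
Total distance = 30 m

30 m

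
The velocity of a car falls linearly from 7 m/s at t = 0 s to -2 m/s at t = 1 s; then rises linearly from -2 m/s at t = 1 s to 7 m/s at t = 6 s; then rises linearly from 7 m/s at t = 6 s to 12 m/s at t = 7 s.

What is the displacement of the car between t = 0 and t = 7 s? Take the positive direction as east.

Displacement is the signed area under the v-t curve.
0–1 s: ½(7 + -2)(1) = 2.5 m
1–6 s: ½(-2 + 7)(5) = 12.5 m
6–7 s: ½(7 + 12)(1) = 9.5 m
Net displacement = 24.5 m

24.5 m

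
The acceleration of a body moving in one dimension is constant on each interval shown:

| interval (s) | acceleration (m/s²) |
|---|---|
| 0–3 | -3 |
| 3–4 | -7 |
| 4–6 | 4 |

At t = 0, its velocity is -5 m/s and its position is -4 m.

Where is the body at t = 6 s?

-84 m

On each constant-a segment, Δv = aΔt and Δx = v₀Δt + ½aΔt²; chain segment to segment.
0–3 s: v starts -5 m/s; Δx = -5·3 + ½·-3·3² = -28.5 m; v ends -14 m/s.
3–4 s: v starts -14 m/s; Δx = -14·1 + ½·-7·1² = -17.5 m; v ends -21 m/s.
4–6 s: v starts -21 m/s; Δx = -21·2 + ½·4·2² = -34 m; v ends -13 m/s.
x(6) = -4 + Σ Δx = -84 m.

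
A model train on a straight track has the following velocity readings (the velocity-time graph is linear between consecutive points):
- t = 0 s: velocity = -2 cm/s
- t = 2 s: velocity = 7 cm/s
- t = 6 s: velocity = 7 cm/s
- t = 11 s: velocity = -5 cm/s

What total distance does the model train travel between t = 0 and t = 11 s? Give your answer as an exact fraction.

1775/36 cm

Distance (not displacement) is the total path length: add the absolute areas under v-t.
0–2 s: v = 0 at t = 4/9 s; triangle areas 4/9 + 49/9 = 53/9 cm
2–6 s: |7| × 4 = 28 cm
6–11 s: v = 0 at t = 107/12 s; triangle areas 245/24 + 125/24 = 185/12 cm
Total distance = 1775/36 cm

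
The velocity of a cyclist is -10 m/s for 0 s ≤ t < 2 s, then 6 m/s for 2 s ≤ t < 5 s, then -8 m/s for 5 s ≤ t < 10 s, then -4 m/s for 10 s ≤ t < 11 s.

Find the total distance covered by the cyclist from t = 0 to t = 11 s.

82 m

Total distance travelled is ∫|v| dt — sum the magnitudes of each area piece.
0–2 s: |-10| × 2 = 20 m
2–5 s: |6| × 3 = 18 m
5–10 s: |-8| × 5 = 40 m
10–11 s: |-4| × 1 = 4 m
Total distance = 82 m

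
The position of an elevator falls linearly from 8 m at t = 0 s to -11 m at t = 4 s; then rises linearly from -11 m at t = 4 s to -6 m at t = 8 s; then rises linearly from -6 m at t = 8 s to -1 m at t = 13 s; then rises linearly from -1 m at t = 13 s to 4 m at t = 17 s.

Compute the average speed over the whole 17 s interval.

Average speed = (total path length)/(elapsed time); on a piecewise-linear x-t graph the path length is Σ|Δx|.
0–4 s: |Δx| = |-11 − 8| = 19 m
4–8 s: |Δx| = |-6 − -11| = 5 m
8–13 s: |Δx| = |-1 − -6| = 5 m
13–17 s: |Δx| = |4 − -1| = 5 m
Total path = 34 m; average speed = 34/17 = 2 m/s.

2 m/s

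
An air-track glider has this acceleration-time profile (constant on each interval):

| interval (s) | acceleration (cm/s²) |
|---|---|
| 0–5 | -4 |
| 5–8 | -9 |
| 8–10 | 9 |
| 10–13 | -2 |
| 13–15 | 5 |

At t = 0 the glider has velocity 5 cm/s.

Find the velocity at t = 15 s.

-20 cm/s

Δv equals the area under the a-t graph; then v = v₀ + Δv.
0–5 s: -4 × 5 = -20 cm/s
5–8 s: -9 × 3 = -27 cm/s
8–10 s: 9 × 2 = 18 cm/s
10–13 s: -2 × 3 = -6 cm/s
13–15 s: 5 × 2 = 10 cm/s
Δv = -25 cm/s, so v(15) = 5 + (-25) = -20 cm/s.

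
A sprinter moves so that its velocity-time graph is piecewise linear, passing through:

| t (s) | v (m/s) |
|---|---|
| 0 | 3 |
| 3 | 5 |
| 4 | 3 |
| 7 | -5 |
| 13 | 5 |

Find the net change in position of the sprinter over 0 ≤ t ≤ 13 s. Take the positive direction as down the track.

13 m

Net displacement equals the area under the velocity-time graph (areas below the axis count negative).
0–3 s: ½(3 + 5)(3) = 12 m
3–4 s: ½(5 + 3)(1) = 4 m
4–7 s: ½(3 + -5)(3) = -3 m
7–13 s: ½(-5 + 5)(6) = 0 m
Net displacement = 13 m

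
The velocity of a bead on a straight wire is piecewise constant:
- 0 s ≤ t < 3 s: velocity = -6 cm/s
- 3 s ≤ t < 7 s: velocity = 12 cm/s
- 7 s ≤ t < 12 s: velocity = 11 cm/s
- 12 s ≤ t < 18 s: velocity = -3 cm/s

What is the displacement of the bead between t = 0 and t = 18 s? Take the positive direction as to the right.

Displacement is the signed area under the v-t curve.
0–3 s: -6 × 3 = -18 cm
3–7 s: 12 × 4 = 48 cm
7–12 s: 11 × 5 = 55 cm
12–18 s: -3 × 6 = -18 cm
Net displacement = 67 cm

67 cm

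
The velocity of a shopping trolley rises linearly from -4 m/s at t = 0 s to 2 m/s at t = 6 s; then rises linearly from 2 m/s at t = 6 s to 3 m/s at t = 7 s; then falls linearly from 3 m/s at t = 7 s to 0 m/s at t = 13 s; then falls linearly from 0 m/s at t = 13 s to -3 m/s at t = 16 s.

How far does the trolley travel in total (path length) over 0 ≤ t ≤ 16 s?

26 m

Total distance travelled is ∫|v| dt — sum the magnitudes of each area piece.
0–6 s: v = 0 at t = 4 s; triangle areas 8 + 2 = 10 m
6–7 s: |½(2 + 3)(1)| = 2.5 m
7–13 s: |½(3 + 0)(6)| = 9 m
13–16 s: |½(0 + -3)(3)| = 4.5 m
Total distance = 26 m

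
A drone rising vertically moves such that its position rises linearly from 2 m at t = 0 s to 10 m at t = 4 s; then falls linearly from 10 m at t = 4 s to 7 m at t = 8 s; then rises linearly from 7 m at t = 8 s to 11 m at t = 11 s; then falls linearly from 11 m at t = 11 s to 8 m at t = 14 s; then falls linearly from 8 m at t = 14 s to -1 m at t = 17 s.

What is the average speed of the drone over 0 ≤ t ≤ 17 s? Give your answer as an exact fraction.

27/17 m/s

Average speed = (total path length)/(elapsed time); on a piecewise-linear x-t graph the path length is Σ|Δx|.
0–4 s: |Δx| = |10 − 2| = 8 m
4–8 s: |Δx| = |7 − 10| = 3 m
8–11 s: |Δx| = |11 − 7| = 4 m
11–14 s: |Δx| = |8 − 11| = 3 m
14–17 s: |Δx| = |-1 − 8| = 9 m
Total path = 27 m; average speed = 27/17 = 27/17 m/s.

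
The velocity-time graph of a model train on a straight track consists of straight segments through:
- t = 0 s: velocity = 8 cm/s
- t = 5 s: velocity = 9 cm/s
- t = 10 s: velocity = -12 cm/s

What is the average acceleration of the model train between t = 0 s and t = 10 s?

Average acceleration = Δv/Δt = (-12 − 8)/(10 − 0) = -2 cm/s².

-2 cm/s²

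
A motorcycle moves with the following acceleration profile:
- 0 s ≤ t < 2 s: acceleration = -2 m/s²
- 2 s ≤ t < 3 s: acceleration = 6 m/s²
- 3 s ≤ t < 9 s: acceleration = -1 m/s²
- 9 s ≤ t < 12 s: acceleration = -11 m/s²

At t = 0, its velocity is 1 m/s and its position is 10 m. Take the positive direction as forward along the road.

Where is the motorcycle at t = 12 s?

On each constant-a segment, Δv = aΔt and Δx = v₀Δt + ½aΔt²; chain segment to segment.
0–2 s: v starts 1 m/s; Δx = 1·2 + ½·-2·2² = -2 m; v ends -3 m/s.
2–3 s: v starts -3 m/s; Δx = -3·1 + ½·6·1² = 0 m; v ends 3 m/s.
3–9 s: v starts 3 m/s; Δx = 3·6 + ½·-1·6² = 0 m; v ends -3 m/s.
9–12 s: v starts -3 m/s; Δx = -3·3 + ½·-11·3² = -58.5 m; v ends -36 m/s.
x(12) = 10 + Σ Δx = -50.5 m.

-50.5 m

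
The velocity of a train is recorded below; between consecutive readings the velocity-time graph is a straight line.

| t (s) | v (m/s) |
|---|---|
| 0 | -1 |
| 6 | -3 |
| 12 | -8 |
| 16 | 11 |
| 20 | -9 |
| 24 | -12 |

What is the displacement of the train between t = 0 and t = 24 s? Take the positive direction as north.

-77 m

Net displacement equals the area under the velocity-time graph (areas below the axis count negative).
0–6 s: ½(-1 + -3)(6) = -12 m
6–12 s: ½(-3 + -8)(6) = -33 m
12–16 s: ½(-8 + 11)(4) = 6 m
16–20 s: ½(11 + -9)(4) = 4 m
20–24 s: ½(-9 + -12)(4) = -42 m
Net displacement = -77 m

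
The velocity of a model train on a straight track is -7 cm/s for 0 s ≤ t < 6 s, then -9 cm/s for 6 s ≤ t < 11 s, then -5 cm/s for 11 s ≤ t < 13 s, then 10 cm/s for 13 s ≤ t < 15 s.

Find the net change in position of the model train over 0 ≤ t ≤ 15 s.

Net displacement equals the area under the velocity-time graph (areas below the axis count negative).
0–6 s: -7 × 6 = -42 cm
6–11 s: -9 × 5 = -45 cm
11–13 s: -5 × 2 = -10 cm
13–15 s: 10 × 2 = 20 cm
Net displacement = -77 cm

-77 cm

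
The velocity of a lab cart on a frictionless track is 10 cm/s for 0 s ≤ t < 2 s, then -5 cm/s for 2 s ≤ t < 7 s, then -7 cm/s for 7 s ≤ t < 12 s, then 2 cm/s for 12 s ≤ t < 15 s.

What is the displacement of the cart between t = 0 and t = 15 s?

-34 cm

Displacement is the signed area under the v-t curve.
0–2 s: 10 × 2 = 20 cm
2–7 s: -5 × 5 = -25 cm
7–12 s: -7 × 5 = -35 cm
12–15 s: 2 × 3 = 6 cm
Net displacement = -34 cm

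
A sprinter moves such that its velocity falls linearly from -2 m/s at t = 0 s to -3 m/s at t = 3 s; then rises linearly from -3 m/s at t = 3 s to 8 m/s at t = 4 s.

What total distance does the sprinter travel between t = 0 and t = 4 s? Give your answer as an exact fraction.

Distance (not displacement) is the total path length: add the absolute areas under v-t.
0–3 s: |½(-2 + -3)(3)| = 7.5 m
3–4 s: v = 0 at t = 36/11 s; triangle areas 9/22 + 32/11 = 73/22 m
Total distance = 119/11 m

119/11 m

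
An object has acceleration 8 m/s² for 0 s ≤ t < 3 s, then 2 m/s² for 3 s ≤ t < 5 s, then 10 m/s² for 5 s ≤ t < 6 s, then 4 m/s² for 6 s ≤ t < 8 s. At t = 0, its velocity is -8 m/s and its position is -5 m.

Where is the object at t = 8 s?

On each constant-a segment, Δv = aΔt and Δx = v₀Δt + ½aΔt²; chain segment to segment.
0–3 s: v starts -8 m/s; Δx = -8·3 + ½·8·3² = 12 m; v ends 16 m/s.
3–5 s: v starts 16 m/s; Δx = 16·2 + ½·2·2² = 36 m; v ends 20 m/s.
5–6 s: v starts 20 m/s; Δx = 20·1 + ½·10·1² = 25 m; v ends 30 m/s.
6–8 s: v starts 30 m/s; Δx = 30·2 + ½·4·2² = 68 m; v ends 38 m/s.
x(8) = -5 + Σ Δx = 136 m.

136 m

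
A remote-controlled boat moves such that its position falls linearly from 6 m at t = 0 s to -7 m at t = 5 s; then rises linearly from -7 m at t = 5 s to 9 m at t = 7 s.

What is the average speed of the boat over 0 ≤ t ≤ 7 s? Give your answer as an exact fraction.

29/7 m/s

Average speed = (total path length)/(elapsed time); on a piecewise-linear x-t graph the path length is Σ|Δx|.
0–5 s: |Δx| = |-7 − 6| = 13 m
5–7 s: |Δx| = |9 − -7| = 16 m
Total path = 29 m; average speed = 29/7 = 29/7 m/s.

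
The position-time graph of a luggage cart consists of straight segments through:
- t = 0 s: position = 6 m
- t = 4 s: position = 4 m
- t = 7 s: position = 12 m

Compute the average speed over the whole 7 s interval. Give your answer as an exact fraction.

Average speed = (total path length)/(elapsed time); on a piecewise-linear x-t graph the path length is Σ|Δx|.
0–4 s: |Δx| = |4 − 6| = 2 m
4–7 s: |Δx| = |12 − 4| = 8 m
Total path = 10 m; average speed = 10/7 = 10/7 m/s.

10/7 m/s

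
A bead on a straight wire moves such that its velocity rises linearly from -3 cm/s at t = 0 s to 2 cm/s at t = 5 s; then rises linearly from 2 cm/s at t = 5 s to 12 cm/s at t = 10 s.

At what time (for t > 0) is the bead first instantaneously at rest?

v changes sign on 0–5 s (from -3 to 2); the graph is linear there, so v = 0 at t = 0 + (3)·(5 − 0)/(2 − -3) = 3 s.

t = 3 s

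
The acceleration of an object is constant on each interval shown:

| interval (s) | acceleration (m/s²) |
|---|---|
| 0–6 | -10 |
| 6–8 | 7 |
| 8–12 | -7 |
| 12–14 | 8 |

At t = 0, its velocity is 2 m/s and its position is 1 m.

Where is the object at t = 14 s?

-629 m

On each constant-a segment, Δv = aΔt and Δx = v₀Δt + ½aΔt²; chain segment to segment.
0–6 s: v starts 2 m/s; Δx = 2·6 + ½·-10·6² = -168 m; v ends -58 m/s.
6–8 s: v starts -58 m/s; Δx = -58·2 + ½·7·2² = -102 m; v ends -44 m/s.
8–12 s: v starts -44 m/s; Δx = -44·4 + ½·-7·4² = -232 m; v ends -72 m/s.
12–14 s: v starts -72 m/s; Δx = -72·2 + ½·8·2² = -128 m; v ends -56 m/s.
x(14) = 1 + Σ Δx = -629 m.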